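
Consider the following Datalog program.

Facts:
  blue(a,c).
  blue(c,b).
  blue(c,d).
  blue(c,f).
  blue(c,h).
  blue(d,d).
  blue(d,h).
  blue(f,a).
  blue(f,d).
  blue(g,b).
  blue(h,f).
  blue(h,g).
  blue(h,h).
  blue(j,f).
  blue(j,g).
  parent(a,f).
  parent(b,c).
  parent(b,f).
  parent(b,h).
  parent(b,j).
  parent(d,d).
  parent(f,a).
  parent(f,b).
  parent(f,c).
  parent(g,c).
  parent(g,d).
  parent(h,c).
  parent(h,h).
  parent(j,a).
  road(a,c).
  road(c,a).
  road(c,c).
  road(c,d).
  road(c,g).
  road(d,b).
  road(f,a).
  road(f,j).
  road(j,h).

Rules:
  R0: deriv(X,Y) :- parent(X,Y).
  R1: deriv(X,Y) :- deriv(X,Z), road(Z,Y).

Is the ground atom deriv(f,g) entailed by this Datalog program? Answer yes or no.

yes

round 1: derive deriv(a,f) via R0 from parent(a,f)
round 1: derive deriv(b,c) via R0 from parent(b,c)
round 1: derive deriv(b,f) via R0 from parent(b,f)
round 1: derive deriv(b,h) via R0 from parent(b,h)
round 1: derive deriv(b,j) via R0 from parent(b,j)
round 1: derive deriv(d,d) via R0 from parent(d,d)
round 1: derive deriv(f,a) via R0 from parent(f,a)
round 1: derive deriv(f,b) via R0 from parent(f,b)
round 1: derive deriv(f,c) via R0 from parent(f,c)
round 1: derive deriv(g,c) via R0 from parent(g,c)
round 1: derive deriv(g,d) via R0 from parent(g,d)
round 1: derive deriv(h,c) via R0 from parent(h,c)
round 1: derive deriv(h,h) via R0 from parent(h,h)
round 1: derive deriv(j,a) via R0 from parent(j,a)
round 2: derive deriv(a,a) via R1 from deriv(a,f), road(f,a)
round 2: derive deriv(a,j) via R1 from deriv(a,f), road(f,j)
round 2: derive deriv(b,a) via R1 from deriv(b,c), road(c,a)
round 2: derive deriv(b,d) via R1 from deriv(b,c), road(c,d)
round 2: derive deriv(b,g) via R1 from deriv(b,c), road(c,g)
round 2: derive deriv(d,b) via R1 from deriv(d,d), road(d,b)
round 2: derive deriv(f,d) via R1 from deriv(f,c), road(c,d)
round 2: derive deriv(f,g) via R1 from deriv(f,c), road(c,g)
round 2: derive deriv(g,a) via R1 from deriv(g,c), road(c,a)
round 2: derive deriv(g,b) via R1 from deriv(g,d), road(d,b)
round 2: derive deriv(g,g) via R1 from deriv(g,c), road(c,g)
round 2: derive deriv(h,a) via R1 from deriv(h,c), road(c,a)
round 2: derive deriv(h,d) via R1 from deriv(h,c), road(c,d)
round 2: derive deriv(h,g) via R1 from deriv(h,c), road(c,g)
round 2: derive deriv(j,c) via R1 from deriv(j,a), road(a,c)
round 3: derive deriv(a,c) via R1 from deriv(a,a), road(a,c)
round 3: derive deriv(a,h) via R1 from deriv(a,j), road(j,h)
round 3: derive deriv(b,b) via R1 from deriv(b,d), road(d,b)
round 3: derive deriv(h,b) via R1 from deriv(h,d), road(d,b)
round 3: derive deriv(j,d) via R1 from deriv(j,c), road(c,d)
round 3: derive deriv(j,g) via R1 from deriv(j,c), road(c,g)
round 4: derive deriv(a,d) via R1 from deriv(a,c), road(c,d)
round 4: derive deriv(a,g) via R1 from deriv(a,c), road(c,g)
round 4: derive deriv(j,b) via R1 from deriv(j,d), road(d,b)
round 5: derive deriv(a,b) via R1 from deriv(a,d), road(d,b)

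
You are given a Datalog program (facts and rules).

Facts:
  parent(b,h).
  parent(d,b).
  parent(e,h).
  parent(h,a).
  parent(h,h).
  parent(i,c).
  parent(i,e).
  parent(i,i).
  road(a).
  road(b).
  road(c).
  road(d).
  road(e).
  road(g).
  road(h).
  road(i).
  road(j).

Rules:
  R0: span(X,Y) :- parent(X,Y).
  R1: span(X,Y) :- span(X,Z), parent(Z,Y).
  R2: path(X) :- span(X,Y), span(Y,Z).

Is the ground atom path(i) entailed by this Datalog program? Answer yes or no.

yes

round 1: derive span(b,h) via R0 from parent(b,h)
round 1: derive span(d,b) via R0 from parent(d,b)
round 1: derive span(e,h) via R0 from parent(e,h)
round 1: derive span(h,a) via R0 from parent(h,a)
round 1: derive span(h,h) via R0 from parent(h,h)
round 1: derive span(i,c) via R0 from parent(i,c)
round 1: derive span(i,e) via R0 from parent(i,e)
round 1: derive span(i,i) via R0 from parent(i,i)
round 2: derive span(b,a) via R1 from span(b,h), parent(h,a)
round 2: derive span(d,h) via R1 from span(d,b), parent(b,h)
round 2: derive span(e,a) via R1 from span(e,h), parent(h,a)
round 2: derive span(i,h) via R1 from span(i,e), parent(e,h)
round 2: derive path(b) via R2 from span(b,h), span(h,a)
round 2: derive path(d) via R2 from span(d,b), span(b,h)
round 2: derive path(e) via R2 from span(e,h), span(h,a)
round 2: derive path(h) via R2 from span(h,h), span(h,a)
round 2: derive path(i) via R2 from span(i,e), span(e,h)
round 3: derive span(d,a) via R1 from span(d,h), parent(h,a)
round 3: derive span(i,a) via R1 from span(i,h), parent(h,a)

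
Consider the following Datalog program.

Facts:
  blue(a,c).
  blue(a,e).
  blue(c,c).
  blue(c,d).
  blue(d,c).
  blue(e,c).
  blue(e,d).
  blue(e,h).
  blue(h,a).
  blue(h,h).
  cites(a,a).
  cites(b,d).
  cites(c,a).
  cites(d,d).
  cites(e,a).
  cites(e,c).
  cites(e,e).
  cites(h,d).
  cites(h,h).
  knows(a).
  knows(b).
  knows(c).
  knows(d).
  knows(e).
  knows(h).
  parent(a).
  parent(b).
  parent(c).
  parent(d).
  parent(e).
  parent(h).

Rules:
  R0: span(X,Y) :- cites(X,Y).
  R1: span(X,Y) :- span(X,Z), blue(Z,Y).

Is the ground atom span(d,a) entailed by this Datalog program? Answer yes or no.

no

round 1: derive span(a,a) via R0 from cites(a,a)
round 1: derive span(b,d) via R0 from cites(b,d)
round 1: derive span(c,a) via R0 from cites(c,a)
round 1: derive span(d,d) via R0 from cites(d,d)
round 1: derive span(e,a) via R0 from cites(e,a)
round 1: derive span(e,c) via R0 from cites(e,c)
round 1: derive span(e,e) via R0 from cites(e,e)
round 1: derive span(h,d) via R0 from cites(h,d)
round 1: derive span(h,h) via R0 from cites(h,h)
round 2: derive span(a,c) via R1 from span(a,a), blue(a,c)
round 2: derive span(a,e) via R1 from span(a,a), blue(a,e)
round 2: derive span(b,c) via R1 from span(b,d), blue(d,c)
round 2: derive span(c,c) via R1 from span(c,a), blue(a,c)
round 2: derive span(c,e) via R1 from span(c,a), blue(a,e)
round 2: derive span(d,c) via R1 from span(d,d), blue(d,c)
round 2: derive span(e,d) via R1 from span(e,c), blue(c,d)
round 2: derive span(e,h) via R1 from span(e,e), blue(e,h)
round 2: derive span(h,a) via R1 from span(h,h), blue(h,a)
round 2: derive span(h,c) via R1 from span(h,d), blue(d,c)
round 3: derive span(a,d) via R1 from span(a,c), blue(c,d)
round 3: derive span(a,h) via R1 from span(a,e), blue(e,h)
round 3: derive span(c,d) via R1 from span(c,c), blue(c,d)
round 3: derive span(c,h) via R1 from span(c,e), blue(e,h)
round 3: derive span(h,e) via R1 from span(h,a), blue(a,e)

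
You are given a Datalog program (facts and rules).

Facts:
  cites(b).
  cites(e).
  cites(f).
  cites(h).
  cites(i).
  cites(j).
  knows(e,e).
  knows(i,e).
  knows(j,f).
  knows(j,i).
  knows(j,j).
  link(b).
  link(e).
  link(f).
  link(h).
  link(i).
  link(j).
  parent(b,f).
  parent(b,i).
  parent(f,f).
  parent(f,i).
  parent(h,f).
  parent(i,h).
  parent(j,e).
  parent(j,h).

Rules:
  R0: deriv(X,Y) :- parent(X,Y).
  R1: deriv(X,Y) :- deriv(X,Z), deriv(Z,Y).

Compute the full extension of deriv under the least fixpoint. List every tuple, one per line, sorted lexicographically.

round 1: derive deriv(b,f) via R0 from parent(b,f)
round 1: derive deriv(b,i) via R0 from parent(b,i)
round 1: derive deriv(f,f) via R0 from parent(f,f)
round 1: derive deriv(f,i) via R0 from parent(f,i)
round 1: derive deriv(h,f) via R0 from parent(h,f)
round 1: derive deriv(i,h) via R0 from parent(i,h)
round 1: derive deriv(j,e) via R0 from parent(j,e)
round 1: derive deriv(j,h) via R0 from parent(j,h)
round 2: derive deriv(b,h) via R1 from deriv(b,i), deriv(i,h)
round 2: derive deriv(f,h) via R1 from deriv(f,i), deriv(i,h)
round 2: derive deriv(h,i) via R1 from deriv(h,f), deriv(f,i)
round 2: derive deriv(i,f) via R1 from deriv(i,h), deriv(h,f)
round 2: derive deriv(j,f) via R1 from deriv(j,h), deriv(h,f)
round 3: derive deriv(h,h) via R1 from deriv(h,f), deriv(f,h)
round 3: derive deriv(i,i) via R1 from deriv(i,f), deriv(f,i)
round 3: derive deriv(j,i) via R1 from deriv(j,f), deriv(f,i)

deriv(b,f)
deriv(b,h)
deriv(b,i)
deriv(f,f)
deriv(f,h)
deriv(f,i)
deriv(h,f)
deriv(h,h)
deriv(h,i)
deriv(i,f)
deriv(i,h)
deriv(i,i)
deriv(j,e)
deriv(j,f)
deriv(j,h)
deriv(j,i)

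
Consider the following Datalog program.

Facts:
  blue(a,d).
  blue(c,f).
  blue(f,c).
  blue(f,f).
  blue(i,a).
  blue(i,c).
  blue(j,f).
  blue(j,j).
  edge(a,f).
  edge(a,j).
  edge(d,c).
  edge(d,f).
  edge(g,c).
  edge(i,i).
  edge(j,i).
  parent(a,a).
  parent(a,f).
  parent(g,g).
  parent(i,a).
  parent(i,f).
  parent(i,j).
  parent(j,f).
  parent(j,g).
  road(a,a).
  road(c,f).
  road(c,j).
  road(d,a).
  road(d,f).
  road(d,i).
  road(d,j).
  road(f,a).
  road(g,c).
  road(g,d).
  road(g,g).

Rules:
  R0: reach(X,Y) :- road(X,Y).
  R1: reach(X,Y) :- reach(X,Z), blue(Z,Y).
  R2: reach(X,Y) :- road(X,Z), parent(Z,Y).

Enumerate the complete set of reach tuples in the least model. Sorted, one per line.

reach(a,a)
reach(a,c)
reach(a,d)
reach(a,f)
reach(c,c)
reach(c,f)
reach(c,g)
reach(c,j)
reach(d,a)
reach(d,c)
reach(d,d)
reach(d,f)
reach(d,g)
reach(d,i)
reach(d,j)
reach(f,a)
reach(f,c)
reach(f,d)
reach(f,f)
reach(g,c)
reach(g,d)
reach(g,f)
reach(g,g)

round 1: derive reach(a,a) via R0 from road(a,a)
round 1: derive reach(c,f) via R0 from road(c,f)
round 1: derive reach(c,j) via R0 from road(c,j)
round 1: derive reach(d,a) via R0 from road(d,a)
round 1: derive reach(d,f) via R0 from road(d,f)
round 1: derive reach(d,i) via R0 from road(d,i)
round 1: derive reach(d,j) via R0 from road(d,j)
round 1: derive reach(f,a) via R0 from road(f,a)
round 1: derive reach(g,c) via R0 from road(g,c)
round 1: derive reach(g,d) via R0 from road(g,d)
round 1: derive reach(g,g) via R0 from road(g,g)
round 1: derive reach(a,f) via R2 from road(a,a), parent(a,f)
round 1: derive reach(c,g) via R2 from road(c,j), parent(j,g)
round 1: derive reach(d,g) via R2 from road(d,j), parent(j,g)
round 1: derive reach(f,f) via R2 from road(f,a), parent(a,f)
round 2: derive reach(a,c) via R1 from reach(a,f), blue(f,c)
round 2: derive reach(a,d) via R1 from reach(a,a), blue(a,d)
round 2: derive reach(c,c) via R1 from reach(c,f), blue(f,c)
round 2: derive reach(d,c) via R1 from reach(d,f), blue(f,c)
round 2: derive reach(d,d) via R1 from reach(d,a), blue(a,d)
round 2: derive reach(f,c) via R1 from reach(f,f), blue(f,c)
round 2: derive reach(f,d) via R1 from reach(f,a), blue(a,d)
round 2: derive reach(g,f) via R1 from reach(g,c), blue(c,f)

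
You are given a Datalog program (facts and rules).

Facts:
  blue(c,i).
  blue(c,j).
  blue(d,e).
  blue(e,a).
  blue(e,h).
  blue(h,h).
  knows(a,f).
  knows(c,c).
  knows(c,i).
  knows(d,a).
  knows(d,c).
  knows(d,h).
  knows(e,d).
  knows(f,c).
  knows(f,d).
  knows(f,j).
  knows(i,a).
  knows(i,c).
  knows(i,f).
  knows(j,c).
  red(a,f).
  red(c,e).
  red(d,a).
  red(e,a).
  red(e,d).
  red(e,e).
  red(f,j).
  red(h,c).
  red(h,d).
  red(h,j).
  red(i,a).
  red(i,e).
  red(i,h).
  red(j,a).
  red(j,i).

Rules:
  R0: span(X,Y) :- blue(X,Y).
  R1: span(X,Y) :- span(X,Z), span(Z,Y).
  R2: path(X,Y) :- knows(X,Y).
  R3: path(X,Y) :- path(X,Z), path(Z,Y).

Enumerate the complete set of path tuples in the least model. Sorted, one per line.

round 1: derive path(a,f) via R2 from knows(a,f)
round 1: derive path(c,c) via R2 from knows(c,c)
round 1: derive path(c,i) via R2 from knows(c,i)
round 1: derive path(d,a) via R2 from knows(d,a)
round 1: derive path(d,c) via R2 from knows(d,c)
round 1: derive path(d,h) via R2 from knows(d,h)
round 1: derive path(e,d) via R2 from knows(e,d)
round 1: derive path(f,c) via R2 from knows(f,c)
round 1: derive path(f,d) via R2 from knows(f,d)
round 1: derive path(f,j) via R2 from knows(f,j)
round 1: derive path(i,a) via R2 from knows(i,a)
round 1: derive path(i,c) via R2 from knows(i,c)
round 1: derive path(i,f) via R2 from knows(i,f)
round 1: derive path(j,c) via R2 from knows(j,c)
round 2: derive path(a,c) via R3 from path(a,f), path(f,c)
round 2: derive path(a,d) via R3 from path(a,f), path(f,d)
round 2: derive path(a,j) via R3 from path(a,f), path(f,j)
round 2: derive path(c,a) via R3 from path(c,i), path(i,a)
round 2: derive path(c,f) via R3 from path(c,i), path(i,f)
round 2: derive path(d,f) via R3 from path(d,a), path(a,f)
round 2: derive path(d,i) via R3 from path(d,c), path(c,i)
round 2: derive path(e,a) via R3 from path(e,d), path(d,a)
round 2: derive path(e,c) via R3 from path(e,d), path(d,c)
round 2: derive path(e,h) via R3 from path(e,d), path(d,h)
round 2: derive path(f,a) via R3 from path(f,d), path(d,a)
round 2: derive path(f,h) via R3 from path(f,d), path(d,h)
round 2: derive path(f,i) via R3 from path(f,c), path(c,i)
round 2: derive path(i,d) via R3 from path(i,f), path(f,d)
round 2: derive path(i,i) via R3 from path(i,c), path(c,i)
round 2: derive path(i,j) via R3 from path(i,f), path(f,j)
round 2: derive path(j,i) via R3 from path(j,c), path(c,i)
round 3: derive path(a,a) via R3 from path(a,c), path(c,a)
round 3: derive path(a,h) via R3 from path(a,d), path(d,h)
round 3: derive path(a,i) via R3 from path(a,c), path(c,i)
round 3: derive path(c,d) via R3 from path(c,a), path(a,d)
round 3: derive path(c,h) via R3 from path(c,f), path(f,h)
round 3: derive path(c,j) via R3 from path(c,a), path(a,j)
round 3: derive path(d,d) via R3 from path(d,a), path(a,d)
round 3: derive path(d,j) via R3 from path(d,a), path(a,j)
round 3: derive path(e,f) via R3 from path(e,a), path(a,f)
round 3: derive path(e,i) via R3 from path(e,c), path(c,i)
round 3: derive path(e,j) via R3 from path(e,a), path(a,j)
round 3: derive path(f,f) via R3 from path(f,a), path(a,f)
round 3: derive path(i,h) via R3 from path(i,d), path(d,h)
round 3: derive path(j,a) via R3 from path(j,c), path(c,a)
round 3: derive path(j,d) via R3 from path(j,i), path(i,d)
round 3: derive path(j,f) via R3 from path(j,c), path(c,f)
round 3: derive path(j,j) via R3 from path(j,i), path(i,j)
round 4: derive path(j,h) via R3 from path(j,a), path(a,h)

path(a,a)
path(a,c)
path(a,d)
path(a,f)
path(a,h)
path(a,i)
path(a,j)
path(c,a)
path(c,c)
path(c,d)
path(c,f)
path(c,h)
path(c,i)
path(c,j)
path(d,a)
path(d,c)
path(d,d)
path(d,f)
path(d,h)
path(d,i)
path(d,j)
path(e,a)
path(e,c)
path(e,d)
path(e,f)
path(e,h)
path(e,i)
path(e,j)
path(f,a)
path(f,c)
path(f,d)
path(f,f)
path(f,h)
path(f,i)
path(f,j)
path(i,a)
path(i,c)
path(i,d)
path(i,f)
path(i,h)
path(i,i)
path(i,j)
path(j,a)
path(j,c)
path(j,d)
path(j,f)
path(j,h)
path(j,i)
path(j,j)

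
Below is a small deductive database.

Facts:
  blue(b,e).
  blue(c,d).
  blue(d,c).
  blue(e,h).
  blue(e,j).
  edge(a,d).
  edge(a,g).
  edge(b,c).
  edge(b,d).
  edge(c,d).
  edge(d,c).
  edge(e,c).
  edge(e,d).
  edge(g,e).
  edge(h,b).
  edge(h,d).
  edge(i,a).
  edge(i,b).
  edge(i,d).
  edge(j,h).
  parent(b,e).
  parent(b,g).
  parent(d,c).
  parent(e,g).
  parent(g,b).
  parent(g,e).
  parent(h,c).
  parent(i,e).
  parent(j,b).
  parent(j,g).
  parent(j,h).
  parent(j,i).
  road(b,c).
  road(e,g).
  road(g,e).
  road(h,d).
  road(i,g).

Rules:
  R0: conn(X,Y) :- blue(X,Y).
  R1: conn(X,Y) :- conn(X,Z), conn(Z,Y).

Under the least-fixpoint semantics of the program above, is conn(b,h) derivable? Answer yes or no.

round 1: derive conn(b,e) via R0 from blue(b,e)
round 1: derive conn(c,d) via R0 from blue(c,d)
round 1: derive conn(d,c) via R0 from blue(d,c)
round 1: derive conn(e,h) via R0 from blue(e,h)
round 1: derive conn(e,j) via R0 from blue(e,j)
round 2: derive conn(b,h) via R1 from conn(b,e), conn(e,h)
round 2: derive conn(b,j) via R1 from conn(b,e), conn(e,j)
round 2: derive conn(c,c) via R1 from conn(c,d), conn(d,c)
round 2: derive conn(d,d) via R1 from conn(d,c), conn(c,d)

yes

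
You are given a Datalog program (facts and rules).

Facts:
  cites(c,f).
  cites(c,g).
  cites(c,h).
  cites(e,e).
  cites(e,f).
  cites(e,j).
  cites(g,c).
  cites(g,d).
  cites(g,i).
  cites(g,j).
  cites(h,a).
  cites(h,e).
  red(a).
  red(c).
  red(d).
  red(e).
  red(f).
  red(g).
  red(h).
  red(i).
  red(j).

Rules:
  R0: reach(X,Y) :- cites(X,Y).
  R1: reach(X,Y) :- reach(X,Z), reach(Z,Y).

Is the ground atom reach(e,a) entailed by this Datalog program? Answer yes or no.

round 1: derive reach(c,f) via R0 from cites(c,f)
round 1: derive reach(c,g) via R0 from cites(c,g)
round 1: derive reach(c,h) via R0 from cites(c,h)
round 1: derive reach(e,e) via R0 from cites(e,e)
round 1: derive reach(e,f) via R0 from cites(e,f)
round 1: derive reach(e,j) via R0 from cites(e,j)
round 1: derive reach(g,c) via R0 from cites(g,c)
round 1: derive reach(g,d) via R0 from cites(g,d)
round 1: derive reach(g,i) via R0 from cites(g,i)
round 1: derive reach(g,j) via R0 from cites(g,j)
round 1: derive reach(h,a) via R0 from cites(h,a)
round 1: derive reach(h,e) via R0 from cites(h,e)
round 2: derive reach(c,a) via R1 from reach(c,h), reach(h,a)
round 2: derive reach(c,c) via R1 from reach(c,g), reach(g,c)
round 2: derive reach(c,d) via R1 from reach(c,g), reach(g,d)
round 2: derive reach(c,e) via R1 from reach(c,h), reach(h,e)
round 2: derive reach(c,i) via R1 from reach(c,g), reach(g,i)
round 2: derive reach(c,j) via R1 from reach(c,g), reach(g,j)
round 2: derive reach(g,f) via R1 from reach(g,c), reach(c,f)
round 2: derive reach(g,g) via R1 from reach(g,c), reach(c,g)
round 2: derive reach(g,h) via R1 from reach(g,c), reach(c,h)
round 2: derive reach(h,f) via R1 from reach(h,e), reach(e,f)
round 2: derive reach(h,j) via R1 from reach(h,e), reach(e,j)
round 3: derive reach(g,a) via R1 from reach(g,c), reach(c,a)
round 3: derive reach(g,e) via R1 from reach(g,c), reach(c,e)

no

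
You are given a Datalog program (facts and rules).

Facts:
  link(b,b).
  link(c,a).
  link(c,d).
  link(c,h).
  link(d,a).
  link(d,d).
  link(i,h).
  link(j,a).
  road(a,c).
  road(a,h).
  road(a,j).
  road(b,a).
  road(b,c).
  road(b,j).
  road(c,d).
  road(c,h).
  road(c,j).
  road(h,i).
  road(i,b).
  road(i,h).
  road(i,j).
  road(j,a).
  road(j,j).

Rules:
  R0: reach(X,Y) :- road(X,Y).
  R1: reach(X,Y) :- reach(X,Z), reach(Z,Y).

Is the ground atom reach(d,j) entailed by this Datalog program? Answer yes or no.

no

round 1: derive reach(a,c) via R0 from road(a,c)
round 1: derive reach(a,h) via R0 from road(a,h)
round 1: derive reach(a,j) via R0 from road(a,j)
round 1: derive reach(b,a) via R0 from road(b,a)
round 1: derive reach(b,c) via R0 from road(b,c)
round 1: derive reach(b,j) via R0 from road(b,j)
round 1: derive reach(c,d) via R0 from road(c,d)
round 1: derive reach(c,h) via R0 from road(c,h)
round 1: derive reach(c,j) via R0 from road(c,j)
round 1: derive reach(h,i) via R0 from road(h,i)
round 1: derive reach(i,b) via R0 from road(i,b)
round 1: derive reach(i,h) via R0 from road(i,h)
round 1: derive reach(i,j) via R0 from road(i,j)
round 1: derive reach(j,a) via R0 from road(j,a)
round 1: derive reach(j,j) via R0 from road(j,j)
round 2: derive reach(a,a) via R1 from reach(a,j), reach(j,a)
round 2: derive reach(a,d) via R1 from reach(a,c), reach(c,d)
round 2: derive reach(a,i) via R1 from reach(a,h), reach(h,i)
round 2: derive reach(b,d) via R1 from reach(b,c), reach(c,d)
round 2: derive reach(b,h) via R1 from reach(b,a), reach(a,h)
round 2: derive reach(c,a) via R1 from reach(c,j), reach(j,a)
round 2: derive reach(c,i) via R1 from reach(c,h), reach(h,i)
round 2: derive reach(h,b) via R1 from reach(h,i), reach(i,b)
round 2: derive reach(h,h) via R1 from reach(h,i), reach(i,h)
round 2: derive reach(h,j) via R1 from reach(h,i), reach(i,j)
round 2: derive reach(i,a) via R1 from reach(i,b), reach(b,a)
round 2: derive reach(i,c) via R1 from reach(i,b), reach(b,c)
round 2: derive reach(i,i) via R1 from reach(i,h), reach(h,i)
round 2: derive reach(j,c) via R1 from reach(j,a), reach(a,c)
round 2: derive reach(j,h) via R1 from reach(j,a), reach(a,h)
round 3: derive reach(a,b) via R1 from reach(a,h), reach(h,b)
round 3: derive reach(b,b) via R1 from reach(b,h), reach(h,b)
round 3: derive reach(b,i) via R1 from reach(b,a), reach(a,i)
round 3: derive reach(c,b) via R1 from reach(c,h), reach(h,b)
round 3: derive reach(c,c) via R1 from reach(c,a), reach(a,c)
round 3: derive reach(h,a) via R1 from reach(h,b), reach(b,a)
round 3: derive reach(h,c) via R1 from reach(h,b), reach(b,c)
round 3: derive reach(h,d) via R1 from reach(h,b), reach(b,d)
round 3: derive reach(i,d) via R1 from reach(i,a), reach(a,d)
round 3: derive reach(j,b) via R1 from reach(j,h), reach(h,b)
round 3: derive reach(j,d) via R1 from reach(j,a), reach(a,d)
round 3: derive reach(j,i) via R1 from reach(j,a), reach(a,i)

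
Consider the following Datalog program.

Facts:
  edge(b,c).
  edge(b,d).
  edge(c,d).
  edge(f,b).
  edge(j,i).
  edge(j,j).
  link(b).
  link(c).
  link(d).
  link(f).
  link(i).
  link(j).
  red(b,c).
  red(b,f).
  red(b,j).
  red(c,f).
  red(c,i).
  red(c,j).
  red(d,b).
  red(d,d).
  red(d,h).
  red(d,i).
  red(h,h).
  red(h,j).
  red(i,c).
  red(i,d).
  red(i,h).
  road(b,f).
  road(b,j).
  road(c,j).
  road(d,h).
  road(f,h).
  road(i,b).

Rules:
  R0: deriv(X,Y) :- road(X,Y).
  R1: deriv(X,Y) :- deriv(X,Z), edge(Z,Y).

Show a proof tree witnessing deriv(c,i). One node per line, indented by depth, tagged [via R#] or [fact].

deriv(c,i)  [via R1]
  deriv(c,j)  [via R0]
    road(c,j)  [fact]
  edge(j,i)  [fact]

round 1: derive deriv(b,f) via R0 from road(b,f)
round 1: derive deriv(b,j) via R0 from road(b,j)
round 1: derive deriv(c,j) via R0 from road(c,j)
round 1: derive deriv(d,h) via R0 from road(d,h)
round 1: derive deriv(f,h) via R0 from road(f,h)
round 1: derive deriv(i,b) via R0 from road(i,b)
round 2: derive deriv(b,b) via R1 from deriv(b,f), edge(f,b)
round 2: derive deriv(b,i) via R1 from deriv(b,j), edge(j,i)
round 2: derive deriv(c,i) via R1 from deriv(c,j), edge(j,i)
round 2: derive deriv(i,c) via R1 from deriv(i,b), edge(b,c)
round 2: derive deriv(i,d) via R1 from deriv(i,b), edge(b,d)
round 3: derive deriv(b,c) via R1 from deriv(b,b), edge(b,c)
round 3: derive deriv(b,d) via R1 from deriv(b,b), edge(b,d)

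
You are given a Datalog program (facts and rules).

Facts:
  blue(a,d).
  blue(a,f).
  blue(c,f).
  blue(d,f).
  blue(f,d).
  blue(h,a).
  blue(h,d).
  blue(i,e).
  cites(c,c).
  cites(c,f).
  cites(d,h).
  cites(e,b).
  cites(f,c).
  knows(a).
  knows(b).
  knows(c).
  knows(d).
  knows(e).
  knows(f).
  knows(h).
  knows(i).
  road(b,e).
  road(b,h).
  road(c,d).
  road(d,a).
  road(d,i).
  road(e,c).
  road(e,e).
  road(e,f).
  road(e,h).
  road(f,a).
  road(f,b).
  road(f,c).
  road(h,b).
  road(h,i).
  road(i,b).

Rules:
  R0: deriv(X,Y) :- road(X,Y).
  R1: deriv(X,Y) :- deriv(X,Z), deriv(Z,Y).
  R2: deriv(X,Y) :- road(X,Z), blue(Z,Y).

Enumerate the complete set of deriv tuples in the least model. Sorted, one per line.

deriv(b,a)
deriv(b,b)
deriv(b,c)
deriv(b,d)
deriv(b,e)
deriv(b,f)
deriv(b,h)
deriv(b,i)
deriv(c,a)
deriv(c,b)
deriv(c,c)
deriv(c,d)
deriv(c,e)
deriv(c,f)
deriv(c,h)
deriv(c,i)
deriv(d,a)
deriv(d,b)
deriv(d,c)
deriv(d,d)
deriv(d,e)
deriv(d,f)
deriv(d,h)
deriv(d,i)
deriv(e,a)
deriv(e,b)
deriv(e,c)
deriv(e,d)
deriv(e,e)
deriv(e,f)
deriv(e,h)
deriv(e,i)
deriv(f,a)
deriv(f,b)
deriv(f,c)
deriv(f,d)
deriv(f,e)
deriv(f,f)
deriv(f,h)
deriv(f,i)
deriv(h,a)
deriv(h,b)
deriv(h,c)
deriv(h,d)
deriv(h,e)
deriv(h,f)
deriv(h,h)
deriv(h,i)
deriv(i,a)
deriv(i,b)
deriv(i,c)
deriv(i,d)
deriv(i,e)
deriv(i,f)
deriv(i,h)
deriv(i,i)

round 1: derive deriv(b,e) via R0 from road(b,e)
round 1: derive deriv(b,h) via R0 from road(b,h)
round 1: derive deriv(c,d) via R0 from road(c,d)
round 1: derive deriv(d,a) via R0 from road(d,a)
round 1: derive deriv(d,i) via R0 from road(d,i)
round 1: derive deriv(e,c) via R0 from road(e,c)
round 1: derive deriv(e,e) via R0 from road(e,e)
round 1: derive deriv(e,f) via R0 from road(e,f)
round 1: derive deriv(e,h) via R0 from road(e,h)
round 1: derive deriv(f,a) via R0 from road(f,a)
round 1: derive deriv(f,b) via R0 from road(f,b)
round 1: derive deriv(f,c) via R0 from road(f,c)
round 1: derive deriv(h,b) via R0 from road(h,b)
round 1: derive deriv(h,i) via R0 from road(h,i)
round 1: derive deriv(i,b) via R0 from road(i,b)
round 1: derive deriv(b,a) via R2 from road(b,h), blue(h,a)
round 1: derive deriv(b,d) via R2 from road(b,h), blue(h,d)
round 1: derive deriv(c,f) via R2 from road(c,d), blue(d,f)
round 1: derive deriv(d,d) via R2 from road(d,a), blue(a,d)
round 1: derive deriv(d,e) via R2 from road(d,i), blue(i,e)
round 1: derive deriv(d,f) via R2 from road(d,a), blue(a,f)
round 1: derive deriv(e,a) via R2 from road(e,h), blue(h,a)
round 1: derive deriv(e,d) via R2 from road(e,f), blue(f,d)
round 1: derive deriv(f,d) via R2 from road(f,a), blue(a,d)
round 1: derive deriv(f,f) via R2 from road(f,a), blue(a,f)
round 1: derive deriv(h,e) via R2 from road(h,i), blue(i,e)
round 2: derive deriv(b,b) via R1 from deriv(b,h), deriv(h,b)
round 2: derive deriv(b,c) via R1 from deriv(b,e), deriv(e,c)
round 2: derive deriv(b,f) via R1 from deriv(b,d), deriv(d,f)
round 2: derive deriv(b,i) via R1 from deriv(b,d), deriv(d,i)
round 2: derive deriv(c,a) via R1 from deriv(c,d), deriv(d,a)
round 2: derive deriv(c,b) via R1 from deriv(c,f), deriv(f,b)
round 2: derive deriv(c,c) via R1 from deriv(c,f), deriv(f,c)
round 2: derive deriv(c,e) via R1 from deriv(c,d), deriv(d,e)
round 2: derive deriv(c,i) via R1 from deriv(c,d), deriv(d,i)
round 2: derive deriv(d,b) via R1 from deriv(d,f), deriv(f,b)
round 2: derive deriv(d,c) via R1 from deriv(d,e), deriv(e,c)
round 2: derive deriv(d,h) via R1 from deriv(d,e), deriv(e,h)
round 2: derive deriv(e,b) via R1 from deriv(e,f), deriv(f,b)
round 2: derive deriv(e,i) via R1 from deriv(e,d), deriv(d,i)
round 2: derive deriv(f,e) via R1 from deriv(f,b), deriv(b,e)
round 2: derive deriv(f,h) via R1 from deriv(f,b), deriv(b,h)
round 2: derive deriv(f,i) via R1 from deriv(f,d), deriv(d,i)
round 2: derive deriv(h,a) via R1 from deriv(h,b), deriv(b,a)
round 2: derive deriv(h,c) via R1 from deriv(h,e), deriv(e,c)
round 2: derive deriv(h,d) via R1 from deriv(h,b), deriv(b,d)
round 2: derive deriv(h,f) via R1 from deriv(h,e), deriv(e,f)
round 2: derive deriv(h,h) via R1 from deriv(h,b), deriv(b,h)
round 2: derive deriv(i,a) via R1 from deriv(i,b), deriv(b,a)
round 2: derive deriv(i,d) via R1 from deriv(i,b), deriv(b,d)
round 2: derive deriv(i,e) via R1 from deriv(i,b), deriv(b,e)
round 2: derive deriv(i,h) via R1 from deriv(i,b), deriv(b,h)
round 3: derive deriv(c,h) via R1 from deriv(c,b), deriv(b,h)
round 3: derive deriv(i,c) via R1 from deriv(i,b), deriv(b,c)
round 3: derive deriv(i,f) via R1 from deriv(i,b), deriv(b,f)
round 3: derive deriv(i,i) via R1 from deriv(i,b), deriv(b,i)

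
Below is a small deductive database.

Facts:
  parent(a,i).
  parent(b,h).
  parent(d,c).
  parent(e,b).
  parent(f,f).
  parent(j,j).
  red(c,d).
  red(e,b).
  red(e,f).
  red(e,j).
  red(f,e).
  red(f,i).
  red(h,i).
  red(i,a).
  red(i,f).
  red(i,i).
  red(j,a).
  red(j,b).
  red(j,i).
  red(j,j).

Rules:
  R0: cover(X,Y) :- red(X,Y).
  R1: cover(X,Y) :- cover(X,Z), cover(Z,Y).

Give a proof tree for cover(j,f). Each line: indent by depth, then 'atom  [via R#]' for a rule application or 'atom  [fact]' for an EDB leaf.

cover(j,f)  [via R1]
  cover(j,i)  [via R0]
    red(j,i)  [fact]
  cover(i,f)  [via R0]
    red(i,f)  [fact]

round 1: derive cover(c,d) via R0 from red(c,d)
round 1: derive cover(e,b) via R0 from red(e,b)
round 1: derive cover(e,f) via R0 from red(e,f)
round 1: derive cover(e,j) via R0 from red(e,j)
round 1: derive cover(f,e) via R0 from red(f,e)
round 1: derive cover(f,i) via R0 from red(f,i)
round 1: derive cover(h,i) via R0 from red(h,i)
round 1: derive cover(i,a) via R0 from red(i,a)
round 1: derive cover(i,f) via R0 from red(i,f)
round 1: derive cover(i,i) via R0 from red(i,i)
round 1: derive cover(j,a) via R0 from red(j,a)
round 1: derive cover(j,b) via R0 from red(j,b)
round 1: derive cover(j,i) via R0 from red(j,i)
round 1: derive cover(j,j) via R0 from red(j,j)
round 2: derive cover(e,a) via R1 from cover(e,j), cover(j,a)
round 2: derive cover(e,e) via R1 from cover(e,f), cover(f,e)
round 2: derive cover(e,i) via R1 from cover(e,f), cover(f,i)
round 2: derive cover(f,a) via R1 from cover(f,i), cover(i,a)
round 2: derive cover(f,b) via R1 from cover(f,e), cover(e,b)
round 2: derive cover(f,f) via R1 from cover(f,e), cover(e,f)
round 2: derive cover(f,j) via R1 from cover(f,e), cover(e,j)
round 2: derive cover(h,a) via R1 from cover(h,i), cover(i,a)
round 2: derive cover(h,f) via R1 from cover(h,i), cover(i,f)
round 2: derive cover(i,e) via R1 from cover(i,f), cover(f,e)
round 2: derive cover(j,f) via R1 from cover(j,i), cover(i,f)
round 3: derive cover(h,b) via R1 from cover(h,f), cover(f,b)
round 3: derive cover(h,e) via R1 from cover(h,f), cover(f,e)
round 3: derive cover(h,j) via R1 from cover(h,f), cover(f,j)
round 3: derive cover(i,b) via R1 from cover(i,e), cover(e,b)
round 3: derive cover(i,j) via R1 from cover(i,e), cover(e,j)
round 3: derive cover(j,e) via R1 from cover(j,f), cover(f,e)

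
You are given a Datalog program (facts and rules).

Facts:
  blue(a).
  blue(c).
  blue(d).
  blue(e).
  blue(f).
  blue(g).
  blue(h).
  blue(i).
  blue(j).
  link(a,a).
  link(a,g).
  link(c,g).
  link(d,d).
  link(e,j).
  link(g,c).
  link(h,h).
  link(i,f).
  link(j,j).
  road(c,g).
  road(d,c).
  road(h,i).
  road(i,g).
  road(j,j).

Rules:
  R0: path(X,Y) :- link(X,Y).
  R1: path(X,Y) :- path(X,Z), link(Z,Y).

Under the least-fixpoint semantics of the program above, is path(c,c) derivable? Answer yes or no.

round 1: derive path(a,a) via R0 from link(a,a)
round 1: derive path(a,g) via R0 from link(a,g)
round 1: derive path(c,g) via R0 from link(c,g)
round 1: derive path(d,d) via R0 from link(d,d)
round 1: derive path(e,j) via R0 from link(e,j)
round 1: derive path(g,c) via R0 from link(g,c)
round 1: derive path(h,h) via R0 from link(h,h)
round 1: derive path(i,f) via R0 from link(i,f)
round 1: derive path(j,j) via R0 from link(j,j)
round 2: derive path(a,c) via R1 from path(a,g), link(g,c)
round 2: derive path(c,c) via R1 from path(c,g), link(g,c)
round 2: derive path(g,g) via R1 from path(g,c), link(c,g)

yes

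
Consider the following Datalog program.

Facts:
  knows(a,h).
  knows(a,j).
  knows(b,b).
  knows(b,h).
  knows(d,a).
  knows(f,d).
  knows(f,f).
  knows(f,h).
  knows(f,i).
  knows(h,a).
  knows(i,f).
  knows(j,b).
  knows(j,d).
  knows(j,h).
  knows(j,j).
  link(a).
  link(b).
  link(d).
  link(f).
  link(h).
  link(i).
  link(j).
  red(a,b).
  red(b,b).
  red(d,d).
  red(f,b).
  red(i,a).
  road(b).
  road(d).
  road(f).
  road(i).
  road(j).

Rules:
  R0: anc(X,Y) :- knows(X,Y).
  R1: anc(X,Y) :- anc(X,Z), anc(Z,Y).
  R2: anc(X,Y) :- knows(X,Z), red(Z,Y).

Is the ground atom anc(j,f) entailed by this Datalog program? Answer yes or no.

round 1: derive anc(a,h) via R0 from knows(a,h)
round 1: derive anc(a,j) via R0 from knows(a,j)
round 1: derive anc(b,b) via R0 from knows(b,b)
round 1: derive anc(b,h) via R0 from knows(b,h)
round 1: derive anc(d,a) via R0 from knows(d,a)
round 1: derive anc(f,d) via R0 from knows(f,d)
round 1: derive anc(f,f) via R0 from knows(f,f)
round 1: derive anc(f,h) via R0 from knows(f,h)
round 1: derive anc(f,i) via R0 from knows(f,i)
round 1: derive anc(h,a) via R0 from knows(h,a)
round 1: derive anc(i,f) via R0 from knows(i,f)
round 1: derive anc(j,b) via R0 from knows(j,b)
round 1: derive anc(j,d) via R0 from knows(j,d)
round 1: derive anc(j,h) via R0 from knows(j,h)
round 1: derive anc(j,j) via R0 from knows(j,j)
round 1: derive anc(d,b) via R2 from knows(d,a), red(a,b)
round 1: derive anc(f,a) via R2 from knows(f,i), red(i,a)
round 1: derive anc(f,b) via R2 from knows(f,f), red(f,b)
round 1: derive anc(h,b) via R2 from knows(h,a), red(a,b)
round 1: derive anc(i,b) via R2 from knows(i,f), red(f,b)
round 2: derive anc(a,a) via R1 from anc(a,h), anc(h,a)
round 2: derive anc(a,b) via R1 from anc(a,h), anc(h,b)
round 2: derive anc(a,d) via R1 from anc(a,j), anc(j,d)
round 2: derive anc(b,a) via R1 from anc(b,h), anc(h,a)
round 2: derive anc(d,h) via R1 from anc(d,a), anc(a,h)
round 2: derive anc(d,j) via R1 from anc(d,a), anc(a,j)
round 2: derive anc(f,j) via R1 from anc(f,a), anc(a,j)
round 2: derive anc(h,h) via R1 from anc(h,a), anc(a,h)
round 2: derive anc(h,j) via R1 from anc(h,a), anc(a,j)
round 2: derive anc(i,a) via R1 from anc(i,f), anc(f,a)
round 2: derive anc(i,d) via R1 from anc(i,f), anc(f,d)
round 2: derive anc(i,h) via R1 from anc(i,b), anc(b,h)
round 2: derive anc(i,i) via R1 from anc(i,f), anc(f,i)
round 2: derive anc(j,a) via R1 from anc(j,d), anc(d,a)
round 3: derive anc(b,d) via R1 from anc(b,a), anc(a,d)
round 3: derive anc(b,j) via R1 from anc(b,a), anc(a,j)
round 3: derive anc(d,d) via R1 from anc(d,a), anc(a,d)
round 3: derive anc(h,d) via R1 from anc(h,a), anc(a,d)
round 3: derive anc(i,j) via R1 from anc(i,a), anc(a,j)

no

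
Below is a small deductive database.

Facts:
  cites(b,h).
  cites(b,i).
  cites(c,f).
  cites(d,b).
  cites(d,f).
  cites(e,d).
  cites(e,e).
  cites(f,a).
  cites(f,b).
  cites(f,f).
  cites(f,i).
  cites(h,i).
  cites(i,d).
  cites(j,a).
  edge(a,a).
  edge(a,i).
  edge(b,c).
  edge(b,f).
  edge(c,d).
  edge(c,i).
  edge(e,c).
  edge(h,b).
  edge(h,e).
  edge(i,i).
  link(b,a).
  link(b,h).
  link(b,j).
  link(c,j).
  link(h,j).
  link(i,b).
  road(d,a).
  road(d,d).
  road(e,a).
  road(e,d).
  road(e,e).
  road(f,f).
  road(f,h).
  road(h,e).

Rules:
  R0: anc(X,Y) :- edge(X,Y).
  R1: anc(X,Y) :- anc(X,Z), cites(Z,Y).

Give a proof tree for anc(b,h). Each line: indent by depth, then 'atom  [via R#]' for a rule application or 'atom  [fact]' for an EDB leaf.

round 1: derive anc(a,a) via R0 from edge(a,a)
round 1: derive anc(a,i) via R0 from edge(a,i)
round 1: derive anc(b,c) via R0 from edge(b,c)
round 1: derive anc(b,f) via R0 from edge(b,f)
round 1: derive anc(c,d) via R0 from edge(c,d)
round 1: derive anc(c,i) via R0 from edge(c,i)
round 1: derive anc(e,c) via R0 from edge(e,c)
round 1: derive anc(h,b) via R0 from edge(h,b)
round 1: derive anc(h,e) via R0 from edge(h,e)
round 1: derive anc(i,i) via R0 from edge(i,i)
round 2: derive anc(a,d) via R1 from anc(a,i), cites(i,d)
round 2: derive anc(b,a) via R1 from anc(b,f), cites(f,a)
round 2: derive anc(b,b) via R1 from anc(b,f), cites(f,b)
round 2: derive anc(b,i) via R1 from anc(b,f), cites(f,i)
round 2: derive anc(c,b) via R1 from anc(c,d), cites(d,b)
round 2: derive anc(c,f) via R1 from anc(c,d), cites(d,f)
round 2: derive anc(e,f) via R1 from anc(e,c), cites(c,f)
round 2: derive anc(h,d) via R1 from anc(h,e), cites(e,d)
round 2: derive anc(h,h) via R1 from anc(h,b), cites(b,h)
round 2: derive anc(h,i) via R1 from anc(h,b), cites(b,i)
round 2: derive anc(i,d) via R1 from anc(i,i), cites(i,d)
round 3: derive anc(a,b) via R1 from anc(a,d), cites(d,b)
round 3: derive anc(a,f) via R1 from anc(a,d), cites(d,f)
round 3: derive anc(b,d) via R1 from anc(b,i), cites(i,d)
round 3: derive anc(b,h) via R1 from anc(b,b), cites(b,h)
round 3: derive anc(c,a) via R1 from anc(c,f), cites(f,a)
round 3: derive anc(c,h) via R1 from anc(c,b), cites(b,h)
round 3: derive anc(e,a) via R1 from anc(e,f), cites(f,a)
round 3: derive anc(e,b) via R1 from anc(e,f), cites(f,b)
round 3: derive anc(e,i) via R1 from anc(e,f), cites(f,i)
round 3: derive anc(h,f) via R1 from anc(h,d), cites(d,f)
round 3: derive anc(i,b) via R1 from anc(i,d), cites(d,b)
round 3: derive anc(i,f) via R1 from anc(i,d), cites(d,f)
round 4: derive anc(a,h) via R1 from anc(a,b), cites(b,h)
round 4: derive anc(e,d) via R1 from anc(e,i), cites(i,d)
round 4: derive anc(e,h) via R1 from anc(e,b), cites(b,h)
round 4: derive anc(h,a) via R1 from anc(h,f), cites(f,a)
round 4: derive anc(i,a) via R1 from anc(i,f), cites(f,a)
round 4: derive anc(i,h) via R1 from anc(i,b), cites(b,h)

anc(b,h)  [via R1]
  anc(b,b)  [via R1]
    anc(b,f)  [via R0]
      edge(b,f)  [fact]
    cites(f,b)  [fact]
  cites(b,h)  [fact]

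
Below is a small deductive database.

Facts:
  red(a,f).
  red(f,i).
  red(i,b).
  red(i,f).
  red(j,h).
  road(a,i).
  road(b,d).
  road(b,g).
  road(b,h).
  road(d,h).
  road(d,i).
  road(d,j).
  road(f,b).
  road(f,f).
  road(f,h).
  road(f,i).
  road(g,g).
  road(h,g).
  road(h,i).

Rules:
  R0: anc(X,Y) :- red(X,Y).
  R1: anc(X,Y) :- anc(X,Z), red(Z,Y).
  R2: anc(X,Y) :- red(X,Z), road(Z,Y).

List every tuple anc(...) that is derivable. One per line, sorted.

anc(a,b)
anc(a,f)
anc(a,h)
anc(a,i)
anc(f,b)
anc(f,f)
anc(f,i)
anc(i,b)
anc(i,d)
anc(i,f)
anc(i,g)
anc(i,h)
anc(i,i)
anc(j,b)
anc(j,f)
anc(j,g)
anc(j,h)
anc(j,i)

round 1: derive anc(a,f) via R0 from red(a,f)
round 1: derive anc(f,i) via R0 from red(f,i)
round 1: derive anc(i,b) via R0 from red(i,b)
round 1: derive anc(i,f) via R0 from red(i,f)
round 1: derive anc(j,h) via R0 from red(j,h)
round 1: derive anc(a,b) via R2 from red(a,f), road(f,b)
round 1: derive anc(a,h) via R2 from red(a,f), road(f,h)
round 1: derive anc(a,i) via R2 from red(a,f), road(f,i)
round 1: derive anc(i,d) via R2 from red(i,b), road(b,d)
round 1: derive anc(i,g) via R2 from red(i,b), road(b,g)
round 1: derive anc(i,h) via R2 from red(i,b), road(b,h)
round 1: derive anc(i,i) via R2 from red(i,f), road(f,i)
round 1: derive anc(j,g) via R2 from red(j,h), road(h,g)
round 1: derive anc(j,i) via R2 from red(j,h), road(h,i)
round 2: derive anc(f,b) via R1 from anc(f,i), red(i,b)
round 2: derive anc(f,f) via R1 from anc(f,i), red(i,f)
round 2: derive anc(j,b) via R1 from anc(j,i), red(i,b)
round 2: derive anc(j,f) via R1 from anc(j,i), red(i,f)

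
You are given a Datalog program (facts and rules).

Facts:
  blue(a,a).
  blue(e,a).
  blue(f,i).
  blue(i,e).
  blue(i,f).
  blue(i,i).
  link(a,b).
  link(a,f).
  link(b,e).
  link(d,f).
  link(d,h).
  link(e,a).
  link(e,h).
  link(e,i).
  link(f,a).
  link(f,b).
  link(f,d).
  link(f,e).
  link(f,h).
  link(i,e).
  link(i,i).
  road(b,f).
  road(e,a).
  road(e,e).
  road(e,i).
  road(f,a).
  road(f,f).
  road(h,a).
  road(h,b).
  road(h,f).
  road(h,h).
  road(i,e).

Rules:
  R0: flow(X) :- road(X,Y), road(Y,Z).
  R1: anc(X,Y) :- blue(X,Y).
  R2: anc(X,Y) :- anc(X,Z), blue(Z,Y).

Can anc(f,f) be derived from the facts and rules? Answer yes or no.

yes

round 1: derive anc(a,a) via R1 from blue(a,a)
round 1: derive anc(e,a) via R1 from blue(e,a)
round 1: derive anc(f,i) via R1 from blue(f,i)
round 1: derive anc(i,e) via R1 from blue(i,e)
round 1: derive anc(i,f) via R1 from blue(i,f)
round 1: derive anc(i,i) via R1 from blue(i,i)
round 2: derive anc(f,e) via R2 from anc(f,i), blue(i,e)
round 2: derive anc(f,f) via R2 from anc(f,i), blue(i,f)
round 2: derive anc(i,a) via R2 from anc(i,e), blue(e,a)
round 3: derive anc(f,a) via R2 from anc(f,e), blue(e,a)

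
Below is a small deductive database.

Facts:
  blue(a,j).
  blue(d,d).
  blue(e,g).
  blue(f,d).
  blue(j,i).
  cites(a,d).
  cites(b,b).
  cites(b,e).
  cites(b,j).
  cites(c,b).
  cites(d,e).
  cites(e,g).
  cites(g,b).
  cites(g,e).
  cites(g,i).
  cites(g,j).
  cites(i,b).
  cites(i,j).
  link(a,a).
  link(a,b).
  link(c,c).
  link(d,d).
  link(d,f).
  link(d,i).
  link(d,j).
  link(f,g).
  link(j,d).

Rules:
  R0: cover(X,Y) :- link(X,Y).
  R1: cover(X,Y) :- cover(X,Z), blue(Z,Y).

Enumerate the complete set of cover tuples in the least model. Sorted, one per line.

cover(a,a)
cover(a,b)
cover(a,i)
cover(a,j)
cover(c,c)
cover(d,d)
cover(d,f)
cover(d,i)
cover(d,j)
cover(f,g)
cover(j,d)

round 1: derive cover(a,a) via R0 from link(a,a)
round 1: derive cover(a,b) via R0 from link(a,b)
round 1: derive cover(c,c) via R0 from link(c,c)
round 1: derive cover(d,d) via R0 from link(d,d)
round 1: derive cover(d,f) via R0 from link(d,f)
round 1: derive cover(d,i) via R0 from link(d,i)
round 1: derive cover(d,j) via R0 from link(d,j)
round 1: derive cover(f,g) via R0 from link(f,g)
round 1: derive cover(j,d) via R0 from link(j,d)
round 2: derive cover(a,j) via R1 from cover(a,a), blue(a,j)
round 3: derive cover(a,i) via R1 from cover(a,j), blue(j,i)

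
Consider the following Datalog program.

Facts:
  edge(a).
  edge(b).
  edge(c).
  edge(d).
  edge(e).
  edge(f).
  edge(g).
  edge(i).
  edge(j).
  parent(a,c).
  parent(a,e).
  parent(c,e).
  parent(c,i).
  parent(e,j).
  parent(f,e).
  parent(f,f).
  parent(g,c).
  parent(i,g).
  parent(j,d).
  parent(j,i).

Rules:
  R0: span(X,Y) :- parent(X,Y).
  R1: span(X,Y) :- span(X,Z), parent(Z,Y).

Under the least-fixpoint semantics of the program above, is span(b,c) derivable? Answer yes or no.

round 1: derive span(a,c) via R0 from parent(a,c)
round 1: derive span(a,e) via R0 from parent(a,e)
round 1: derive span(c,e) via R0 from parent(c,e)
round 1: derive span(c,i) via R0 from parent(c,i)
round 1: derive span(e,j) via R0 from parent(e,j)
round 1: derive span(f,e) via R0 from parent(f,e)
round 1: derive span(f,f) via R0 from parent(f,f)
round 1: derive span(g,c) via R0 from parent(g,c)
round 1: derive span(i,g) via R0 from parent(i,g)
round 1: derive span(j,d) via R0 from parent(j,d)
round 1: derive span(j,i) via R0 from parent(j,i)
round 2: derive span(a,i) via R1 from span(a,c), parent(c,i)
round 2: derive span(a,j) via R1 from span(a,e), parent(e,j)
round 2: derive span(c,g) via R1 from span(c,i), parent(i,g)
round 2: derive span(c,j) via R1 from span(c,e), parent(e,j)
round 2: derive span(e,d) via R1 from span(e,j), parent(j,d)
round 2: derive span(e,i) via R1 from span(e,j), parent(j,i)
round 2: derive span(f,j) via R1 from span(f,e), parent(e,j)
round 2: derive span(g,e) via R1 from span(g,c), parent(c,e)
round 2: derive span(g,i) via R1 from span(g,c), parent(c,i)
round 2: derive span(i,c) via R1 from span(i,g), parent(g,c)
round 2: derive span(j,g) via R1 from span(j,i), parent(i,g)
round 3: derive span(a,d) via R1 from span(a,j), parent(j,d)
round 3: derive span(a,g) via R1 from span(a,i), parent(i,g)
round 3: derive span(c,c) via R1 from span(c,g), parent(g,c)
round 3: derive span(c,d) via R1 from span(c,j), parent(j,d)
round 3: derive span(e,g) via R1 from span(e,i), parent(i,g)
round 3: derive span(f,d) via R1 from span(f,j), parent(j,d)
round 3: derive span(f,i) via R1 from span(f,j), parent(j,i)
round 3: derive span(g,g) via R1 from span(g,i), parent(i,g)
round 3: derive span(g,j) via R1 from span(g,e), parent(e,j)
round 3: derive span(i,e) via R1 from span(i,c), parent(c,e)
round 3: derive span(i,i) via R1 from span(i,c), parent(c,i)
round 3: derive span(j,c) via R1 from span(j,g), parent(g,c)
round 4: derive span(e,c) via R1 from span(e,g), parent(g,c)
round 4: derive span(f,g) via R1 from span(f,i), parent(i,g)
round 4: derive span(g,d) via R1 from span(g,j), parent(j,d)
round 4: derive span(i,j) via R1 from span(i,e), parent(e,j)
round 4: derive span(j,e) via R1 from span(j,c), parent(c,e)
round 5: derive span(e,e) via R1 from span(e,c), parent(c,e)
round 5: derive span(f,c) via R1 from span(f,g), parent(g,c)
round 5: derive span(i,d) via R1 from span(i,j), parent(j,d)
round 5: derive span(j,j) via R1 from span(j,e), parent(e,j)

no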